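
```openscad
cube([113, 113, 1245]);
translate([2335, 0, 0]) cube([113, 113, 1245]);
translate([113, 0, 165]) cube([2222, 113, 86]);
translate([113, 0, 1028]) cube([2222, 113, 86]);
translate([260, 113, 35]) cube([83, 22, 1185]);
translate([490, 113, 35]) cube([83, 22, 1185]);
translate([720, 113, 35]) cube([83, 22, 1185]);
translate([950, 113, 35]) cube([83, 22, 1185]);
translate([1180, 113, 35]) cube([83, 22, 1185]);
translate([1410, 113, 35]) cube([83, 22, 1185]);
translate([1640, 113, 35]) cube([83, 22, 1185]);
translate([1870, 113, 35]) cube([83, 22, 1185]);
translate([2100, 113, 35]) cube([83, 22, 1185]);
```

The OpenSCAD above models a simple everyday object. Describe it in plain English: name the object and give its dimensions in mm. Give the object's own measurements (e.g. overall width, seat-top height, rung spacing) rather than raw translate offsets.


A fence section. Two 113×113 mm posts, 1245 mm tall, stand on the floor with a clear span of 2222 mm between their inner faces. Two horizontal rails of 113×86 mm section span the gap between the posts with their undersides at z = 165 mm and z = 1028 mm, flush with the posts' −y face. 9 pickets, each 83 mm wide, 22 mm thick and 1185 mm tall, are fixed to the +y face of the rails with their bottoms at z = 35 mm, spaced across the span with a 147 mm gap after the −x post and between neighbouring pickets, with 152 mm left before the +x post.


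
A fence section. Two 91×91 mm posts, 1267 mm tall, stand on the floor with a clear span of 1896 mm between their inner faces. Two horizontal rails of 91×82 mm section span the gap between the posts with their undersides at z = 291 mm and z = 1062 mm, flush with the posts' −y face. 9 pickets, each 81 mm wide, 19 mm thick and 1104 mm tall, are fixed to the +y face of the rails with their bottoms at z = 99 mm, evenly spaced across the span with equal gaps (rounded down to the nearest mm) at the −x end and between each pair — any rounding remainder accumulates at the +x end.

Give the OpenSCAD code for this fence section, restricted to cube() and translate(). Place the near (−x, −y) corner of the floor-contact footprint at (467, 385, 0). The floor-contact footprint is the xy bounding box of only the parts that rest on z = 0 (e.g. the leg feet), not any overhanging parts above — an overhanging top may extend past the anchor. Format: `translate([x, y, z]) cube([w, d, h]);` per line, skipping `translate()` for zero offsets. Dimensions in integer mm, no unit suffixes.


translate([467, 385, 0]) cube([91, 91, 1267]);
translate([2454, 385, 0]) cube([91, 91, 1267]);
translate([558, 385, 291]) cube([1896, 91, 82]);
translate([558, 385, 1062]) cube([1896, 91, 82]);
translate([674, 476, 99]) cube([81, 19, 1104]);
translate([871, 476, 99]) cube([81, 19, 1104]);
translate([1068, 476, 99]) cube([81, 19, 1104]);
translate([1265, 476, 99]) cube([81, 19, 1104]);
translate([1462, 476, 99]) cube([81, 19, 1104]);
translate([1659, 476, 99]) cube([81, 19, 1104]);
translate([1856, 476, 99]) cube([81, 19, 1104]);
translate([2053, 476, 99]) cube([81, 19, 1104]);
translate([2250, 476, 99]) cube([81, 19, 1104]);


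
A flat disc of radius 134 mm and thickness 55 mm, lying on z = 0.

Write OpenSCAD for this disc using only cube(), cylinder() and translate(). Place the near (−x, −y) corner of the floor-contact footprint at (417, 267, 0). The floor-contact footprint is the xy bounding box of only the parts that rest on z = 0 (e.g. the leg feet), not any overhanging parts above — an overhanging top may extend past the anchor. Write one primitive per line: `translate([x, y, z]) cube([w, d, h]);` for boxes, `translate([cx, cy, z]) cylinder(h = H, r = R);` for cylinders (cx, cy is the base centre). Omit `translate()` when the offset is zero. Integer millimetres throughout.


translate([551, 401, 0]) cylinder(h = 55, r = 134);


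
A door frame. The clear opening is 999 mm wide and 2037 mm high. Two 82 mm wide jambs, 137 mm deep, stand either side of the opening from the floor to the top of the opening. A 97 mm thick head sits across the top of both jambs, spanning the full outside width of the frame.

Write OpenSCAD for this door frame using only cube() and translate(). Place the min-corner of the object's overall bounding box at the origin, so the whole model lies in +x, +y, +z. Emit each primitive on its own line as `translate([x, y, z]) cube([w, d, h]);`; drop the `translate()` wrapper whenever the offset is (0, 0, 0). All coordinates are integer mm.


cube([82, 137, 2037]);
translate([1081, 0, 0]) cube([82, 137, 2037]);
translate([0, 0, 2037]) cube([1163, 137, 97]);


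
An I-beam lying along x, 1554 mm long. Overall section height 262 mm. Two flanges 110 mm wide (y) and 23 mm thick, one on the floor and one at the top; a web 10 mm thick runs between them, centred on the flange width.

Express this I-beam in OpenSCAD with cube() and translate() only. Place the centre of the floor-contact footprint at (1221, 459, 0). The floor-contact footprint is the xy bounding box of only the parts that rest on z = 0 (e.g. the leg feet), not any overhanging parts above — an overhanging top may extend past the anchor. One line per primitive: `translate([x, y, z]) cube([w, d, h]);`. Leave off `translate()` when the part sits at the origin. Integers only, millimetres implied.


translate([444, 404, 0]) cube([1554, 110, 23]);
translate([444, 454, 23]) cube([1554, 10, 216]);
translate([444, 404, 239]) cube([1554, 110, 23]);


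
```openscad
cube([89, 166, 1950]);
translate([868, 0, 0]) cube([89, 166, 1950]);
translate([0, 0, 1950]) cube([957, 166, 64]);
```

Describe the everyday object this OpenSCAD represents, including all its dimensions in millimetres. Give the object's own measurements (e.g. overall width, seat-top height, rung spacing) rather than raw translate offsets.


A door frame. The clear opening is 779 mm wide and 1950 mm high. Two 89 mm wide jambs, 166 mm deep, stand either side of the opening from the floor to the top of the opening. A 64 mm thick head sits across the top of both jambs, spanning the full outside width of the frame.


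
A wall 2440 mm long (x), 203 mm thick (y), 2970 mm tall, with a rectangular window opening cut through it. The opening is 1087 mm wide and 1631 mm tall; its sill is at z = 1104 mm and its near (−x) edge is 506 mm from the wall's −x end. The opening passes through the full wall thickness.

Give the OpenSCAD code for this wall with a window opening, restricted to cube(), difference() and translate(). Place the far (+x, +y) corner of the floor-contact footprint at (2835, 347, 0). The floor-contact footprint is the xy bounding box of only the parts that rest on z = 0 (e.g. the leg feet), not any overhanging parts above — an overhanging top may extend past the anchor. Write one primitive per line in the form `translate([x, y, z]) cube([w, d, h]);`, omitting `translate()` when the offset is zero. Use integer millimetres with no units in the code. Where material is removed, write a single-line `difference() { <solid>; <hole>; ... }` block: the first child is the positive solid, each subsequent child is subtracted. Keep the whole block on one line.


difference() { translate([395, 144, 0]) cube([2440, 203, 2970]); translate([901, 144, 1104]) cube([1087, 203, 1631]); }


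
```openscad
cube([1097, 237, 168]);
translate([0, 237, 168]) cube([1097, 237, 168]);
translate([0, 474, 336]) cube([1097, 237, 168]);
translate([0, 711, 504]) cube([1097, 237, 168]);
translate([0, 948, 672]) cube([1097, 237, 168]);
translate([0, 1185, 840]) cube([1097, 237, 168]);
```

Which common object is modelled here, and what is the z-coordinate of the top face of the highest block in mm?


A staircase. The total rise is 1008 mm.

6 identical blocks, each offset up and back from the previous — a staircase. Each step is 168 mm tall and there are 6 of them, so the total rise is 6 × 168 = 1008 mm.


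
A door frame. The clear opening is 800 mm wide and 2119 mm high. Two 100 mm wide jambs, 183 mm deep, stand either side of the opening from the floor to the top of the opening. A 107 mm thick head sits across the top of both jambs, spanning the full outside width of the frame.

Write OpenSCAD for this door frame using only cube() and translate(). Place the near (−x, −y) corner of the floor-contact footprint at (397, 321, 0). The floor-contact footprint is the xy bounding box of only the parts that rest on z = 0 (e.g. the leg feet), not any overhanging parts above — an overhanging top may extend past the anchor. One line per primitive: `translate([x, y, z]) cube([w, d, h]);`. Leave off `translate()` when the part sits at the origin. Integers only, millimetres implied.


translate([397, 321, 0]) cube([100, 183, 2119]);
translate([1297, 321, 0]) cube([100, 183, 2119]);
translate([397, 321, 2119]) cube([1000, 183, 107]);


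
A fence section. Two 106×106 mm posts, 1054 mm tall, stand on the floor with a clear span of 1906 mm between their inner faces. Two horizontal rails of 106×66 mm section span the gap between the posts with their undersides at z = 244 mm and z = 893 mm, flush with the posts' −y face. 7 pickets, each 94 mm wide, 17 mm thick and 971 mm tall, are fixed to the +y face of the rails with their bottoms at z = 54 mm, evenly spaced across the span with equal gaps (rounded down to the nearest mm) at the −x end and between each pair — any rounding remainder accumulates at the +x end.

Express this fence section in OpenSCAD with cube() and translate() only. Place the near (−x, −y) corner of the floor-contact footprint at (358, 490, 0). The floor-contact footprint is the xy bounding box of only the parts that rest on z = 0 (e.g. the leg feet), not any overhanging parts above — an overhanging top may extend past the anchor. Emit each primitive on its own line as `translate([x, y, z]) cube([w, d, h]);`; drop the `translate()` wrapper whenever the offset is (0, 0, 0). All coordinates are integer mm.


translate([358, 490, 0]) cube([106, 106, 1054]);
translate([2370, 490, 0]) cube([106, 106, 1054]);
translate([464, 490, 244]) cube([1906, 106, 66]);
translate([464, 490, 893]) cube([1906, 106, 66]);
translate([620, 596, 54]) cube([94, 17, 971]);
translate([870, 596, 54]) cube([94, 17, 971]);
translate([1120, 596, 54]) cube([94, 17, 971]);
translate([1370, 596, 54]) cube([94, 17, 971]);
translate([1620, 596, 54]) cube([94, 17, 971]);
translate([1870, 596, 54]) cube([94, 17, 971]);
translate([2120, 596, 54]) cube([94, 17, 971]);


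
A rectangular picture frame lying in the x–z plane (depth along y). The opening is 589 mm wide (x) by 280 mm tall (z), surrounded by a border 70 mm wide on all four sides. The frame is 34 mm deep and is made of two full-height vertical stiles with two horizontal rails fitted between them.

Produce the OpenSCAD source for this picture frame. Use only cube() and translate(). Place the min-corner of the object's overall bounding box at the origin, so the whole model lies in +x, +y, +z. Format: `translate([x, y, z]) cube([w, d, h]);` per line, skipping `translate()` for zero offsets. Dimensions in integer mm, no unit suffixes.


cube([70, 34, 420]);
translate([659, 0, 0]) cube([70, 34, 420]);
translate([70, 0, 0]) cube([589, 34, 70]);
translate([70, 0, 350]) cube([589, 34, 70]);


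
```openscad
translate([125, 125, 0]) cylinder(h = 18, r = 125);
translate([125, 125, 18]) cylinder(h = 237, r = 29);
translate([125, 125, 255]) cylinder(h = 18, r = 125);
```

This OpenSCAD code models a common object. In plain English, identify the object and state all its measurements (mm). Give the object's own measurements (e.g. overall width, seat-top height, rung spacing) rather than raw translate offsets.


A spool: two coaxial disc flanges of radius 125 mm and thickness 18 mm, joined by a core cylinder of radius 29 mm and height 237 mm. The lower flange rests on z = 0 and the three cylinders share a vertical axis.


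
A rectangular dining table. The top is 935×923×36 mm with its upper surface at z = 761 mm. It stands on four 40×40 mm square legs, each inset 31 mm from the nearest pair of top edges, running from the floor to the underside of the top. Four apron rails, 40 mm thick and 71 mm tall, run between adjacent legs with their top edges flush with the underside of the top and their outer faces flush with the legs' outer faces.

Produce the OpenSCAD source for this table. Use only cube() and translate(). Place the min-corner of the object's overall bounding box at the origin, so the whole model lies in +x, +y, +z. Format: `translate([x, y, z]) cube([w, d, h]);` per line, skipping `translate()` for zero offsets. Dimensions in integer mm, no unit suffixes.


translate([0, 0, 725]) cube([935, 923, 36]);
translate([31, 31, 0]) cube([40, 40, 725]);
translate([864, 31, 0]) cube([40, 40, 725]);
translate([31, 852, 0]) cube([40, 40, 725]);
translate([864, 852, 0]) cube([40, 40, 725]);
translate([71, 31, 654]) cube([793, 40, 71]);
translate([71, 852, 654]) cube([793, 40, 71]);
translate([31, 71, 654]) cube([40, 781, 71]);
translate([864, 71, 654]) cube([40, 781, 71]);


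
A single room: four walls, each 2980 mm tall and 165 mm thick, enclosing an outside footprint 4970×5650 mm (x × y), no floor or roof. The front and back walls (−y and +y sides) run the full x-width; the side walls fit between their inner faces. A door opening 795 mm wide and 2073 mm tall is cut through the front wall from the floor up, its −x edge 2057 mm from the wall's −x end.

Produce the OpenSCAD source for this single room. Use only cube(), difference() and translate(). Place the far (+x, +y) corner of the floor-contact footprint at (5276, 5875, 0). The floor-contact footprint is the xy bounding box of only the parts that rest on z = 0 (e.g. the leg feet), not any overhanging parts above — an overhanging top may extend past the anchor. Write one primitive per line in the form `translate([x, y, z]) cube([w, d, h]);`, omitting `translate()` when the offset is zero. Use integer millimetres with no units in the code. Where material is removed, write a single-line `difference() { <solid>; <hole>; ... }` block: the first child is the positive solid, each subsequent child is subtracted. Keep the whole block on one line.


difference() { translate([306, 225, 0]) cube([4970, 165, 2980]); translate([2363, 225, 0]) cube([795, 165, 2073]); }
translate([306, 5710, 0]) cube([4970, 165, 2980]);
translate([306, 390, 0]) cube([165, 5320, 2980]);
translate([5111, 390, 0]) cube([165, 5320, 2980]);


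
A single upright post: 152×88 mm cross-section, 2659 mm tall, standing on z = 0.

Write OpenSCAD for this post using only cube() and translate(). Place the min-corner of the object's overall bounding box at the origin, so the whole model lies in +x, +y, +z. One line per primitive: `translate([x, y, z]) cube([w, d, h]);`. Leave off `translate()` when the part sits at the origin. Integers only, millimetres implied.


cube([152, 88, 2659]);


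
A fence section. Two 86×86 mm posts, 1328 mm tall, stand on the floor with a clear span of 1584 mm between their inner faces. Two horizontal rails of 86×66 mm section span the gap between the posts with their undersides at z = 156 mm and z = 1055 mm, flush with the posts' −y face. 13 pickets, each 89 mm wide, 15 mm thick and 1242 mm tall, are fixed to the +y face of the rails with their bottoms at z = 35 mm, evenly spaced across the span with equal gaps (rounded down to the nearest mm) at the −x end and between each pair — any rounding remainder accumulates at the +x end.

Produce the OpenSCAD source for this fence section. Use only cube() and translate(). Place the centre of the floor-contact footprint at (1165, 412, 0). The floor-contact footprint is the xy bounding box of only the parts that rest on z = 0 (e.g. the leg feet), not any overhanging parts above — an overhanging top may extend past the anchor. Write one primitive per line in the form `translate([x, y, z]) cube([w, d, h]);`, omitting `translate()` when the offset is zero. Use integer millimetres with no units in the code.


translate([287, 369, 0]) cube([86, 86, 1328]);
translate([1957, 369, 0]) cube([86, 86, 1328]);
translate([373, 369, 156]) cube([1584, 86, 66]);
translate([373, 369, 1055]) cube([1584, 86, 66]);
translate([403, 455, 35]) cube([89, 15, 1242]);
translate([522, 455, 35]) cube([89, 15, 1242]);
translate([641, 455, 35]) cube([89, 15, 1242]);
translate([760, 455, 35]) cube([89, 15, 1242]);
translate([879, 455, 35]) cube([89, 15, 1242]);
translate([998, 455, 35]) cube([89, 15, 1242]);
translate([1117, 455, 35]) cube([89, 15, 1242]);
translate([1236, 455, 35]) cube([89, 15, 1242]);
translate([1355, 455, 35]) cube([89, 15, 1242]);
translate([1474, 455, 35]) cube([89, 15, 1242]);
translate([1593, 455, 35]) cube([89, 15, 1242]);
translate([1712, 455, 35]) cube([89, 15, 1242]);
translate([1831, 455, 35]) cube([89, 15, 1242]);


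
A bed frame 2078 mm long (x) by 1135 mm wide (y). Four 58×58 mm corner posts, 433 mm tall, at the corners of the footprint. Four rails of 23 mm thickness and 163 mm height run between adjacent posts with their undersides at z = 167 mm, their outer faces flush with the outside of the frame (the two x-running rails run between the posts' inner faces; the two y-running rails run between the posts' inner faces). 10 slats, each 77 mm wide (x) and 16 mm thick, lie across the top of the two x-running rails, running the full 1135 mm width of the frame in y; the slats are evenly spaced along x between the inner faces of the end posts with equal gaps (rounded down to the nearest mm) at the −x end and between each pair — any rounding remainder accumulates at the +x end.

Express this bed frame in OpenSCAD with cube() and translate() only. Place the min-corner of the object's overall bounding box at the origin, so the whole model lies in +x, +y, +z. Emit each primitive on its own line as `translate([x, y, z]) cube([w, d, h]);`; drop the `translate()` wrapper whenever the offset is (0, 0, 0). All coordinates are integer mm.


// slat z = rail_z + rail_h = 167 + 163 = 330
// slat gap = ⌊(1962 − 10·77) / 11⌋ = 108
cube([58, 58, 433]);
translate([0, 1077, 0]) cube([58, 58, 433]);
translate([2020, 0, 0]) cube([58, 58, 433]);
translate([2020, 1077, 0]) cube([58, 58, 433]);
translate([58, 0, 167]) cube([1962, 23, 163]);
translate([58, 1112, 167]) cube([1962, 23, 163]);
translate([0, 58, 167]) cube([23, 1019, 163]);
translate([2055, 58, 167]) cube([23, 1019, 163]);
translate([166, 0, 330]) cube([77, 1135, 16]);
translate([351, 0, 330]) cube([77, 1135, 16]);
translate([536, 0, 330]) cube([77, 1135, 16]);
translate([721, 0, 330]) cube([77, 1135, 16]);
translate([906, 0, 330]) cube([77, 1135, 16]);
translate([1091, 0, 330]) cube([77, 1135, 16]);
translate([1276, 0, 330]) cube([77, 1135, 16]);
translate([1461, 0, 330]) cube([77, 1135, 16]);
translate([1646, 0, 330]) cube([77, 1135, 16]);
translate([1831, 0, 330]) cube([77, 1135, 16]);


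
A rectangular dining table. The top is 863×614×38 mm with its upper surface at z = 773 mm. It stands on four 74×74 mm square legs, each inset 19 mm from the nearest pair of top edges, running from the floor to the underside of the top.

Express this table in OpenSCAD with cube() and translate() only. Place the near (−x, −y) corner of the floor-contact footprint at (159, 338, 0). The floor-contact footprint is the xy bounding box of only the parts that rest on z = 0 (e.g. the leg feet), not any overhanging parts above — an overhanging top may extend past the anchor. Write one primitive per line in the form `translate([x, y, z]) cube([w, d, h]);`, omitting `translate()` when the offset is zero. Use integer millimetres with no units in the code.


translate([140, 319, 735]) cube([863, 614, 38]);
translate([159, 338, 0]) cube([74, 74, 735]);
translate([910, 338, 0]) cube([74, 74, 735]);
translate([159, 840, 0]) cube([74, 74, 735]);
translate([910, 840, 0]) cube([74, 74, 735]);


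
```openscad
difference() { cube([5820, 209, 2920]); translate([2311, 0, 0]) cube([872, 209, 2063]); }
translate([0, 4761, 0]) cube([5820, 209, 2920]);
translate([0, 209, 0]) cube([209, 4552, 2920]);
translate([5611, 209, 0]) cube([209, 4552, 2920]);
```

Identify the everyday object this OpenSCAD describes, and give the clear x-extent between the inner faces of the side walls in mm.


A single room. The interior width is 5402 mm.

Four walls enclosing a rectangle with a door in the front wall — a room. Outside width 5820 minus two 209 mm walls gives 5402 mm.


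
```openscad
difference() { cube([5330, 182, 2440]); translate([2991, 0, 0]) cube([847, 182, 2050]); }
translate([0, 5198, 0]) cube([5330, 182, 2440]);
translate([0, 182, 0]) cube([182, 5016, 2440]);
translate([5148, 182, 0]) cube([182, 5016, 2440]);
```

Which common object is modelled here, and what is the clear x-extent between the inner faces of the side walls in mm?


A single room. The interior width is 4966 mm.

Four walls enclosing a rectangle with a door in the front wall — a room. Outside width 5330 minus two 182 mm walls gives 4966 mm.


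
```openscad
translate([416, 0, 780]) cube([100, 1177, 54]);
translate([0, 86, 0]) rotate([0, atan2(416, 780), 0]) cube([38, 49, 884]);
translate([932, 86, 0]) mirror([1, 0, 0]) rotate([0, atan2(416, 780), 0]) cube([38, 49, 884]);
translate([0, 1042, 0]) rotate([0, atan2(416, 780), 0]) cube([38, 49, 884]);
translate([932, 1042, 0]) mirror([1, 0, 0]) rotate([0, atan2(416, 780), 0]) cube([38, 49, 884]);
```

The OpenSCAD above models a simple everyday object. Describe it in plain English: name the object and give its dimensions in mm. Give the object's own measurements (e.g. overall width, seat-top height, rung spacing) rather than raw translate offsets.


A sawhorse. A 100×1177×54 mm beam (x, y, z) sits on two A-frame leg pairs. Each pair is two raked legs of 38×49 mm section (49 mm along y) splaying symmetrically in x. Each leg rises 780 mm vertically over 416 mm of horizontal reach and is 884 mm long along its own axis. Every leg's outer bottom edge rests on the floor and its outer top edge meets a bottom edge of the beam — the left legs (tilting toward +x) meet the beam's −x bottom edge, the right legs (their mirror images, tilting toward −x) meet its +x bottom edge — so the leg tops tuck under the beam, the beam's underside is 780 mm above the floor, and the feet are 932 mm apart outside-to-outside with the beam centred between them. The two leg pairs are set in 86 mm from either end of the beam.


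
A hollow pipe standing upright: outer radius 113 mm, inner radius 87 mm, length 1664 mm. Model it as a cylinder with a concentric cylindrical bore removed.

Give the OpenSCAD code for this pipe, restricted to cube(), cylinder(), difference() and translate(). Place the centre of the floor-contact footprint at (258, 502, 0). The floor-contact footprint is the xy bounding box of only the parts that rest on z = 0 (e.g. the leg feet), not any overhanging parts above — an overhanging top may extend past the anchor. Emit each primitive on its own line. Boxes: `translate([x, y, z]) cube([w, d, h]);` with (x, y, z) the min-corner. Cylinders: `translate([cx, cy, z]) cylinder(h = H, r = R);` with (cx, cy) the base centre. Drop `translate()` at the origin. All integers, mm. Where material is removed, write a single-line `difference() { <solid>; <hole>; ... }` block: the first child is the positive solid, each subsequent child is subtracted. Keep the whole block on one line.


difference() { translate([258, 502, 0]) cylinder(h = 1664, r = 113); translate([258, 502, 0]) cylinder(h = 1664, r = 87); }


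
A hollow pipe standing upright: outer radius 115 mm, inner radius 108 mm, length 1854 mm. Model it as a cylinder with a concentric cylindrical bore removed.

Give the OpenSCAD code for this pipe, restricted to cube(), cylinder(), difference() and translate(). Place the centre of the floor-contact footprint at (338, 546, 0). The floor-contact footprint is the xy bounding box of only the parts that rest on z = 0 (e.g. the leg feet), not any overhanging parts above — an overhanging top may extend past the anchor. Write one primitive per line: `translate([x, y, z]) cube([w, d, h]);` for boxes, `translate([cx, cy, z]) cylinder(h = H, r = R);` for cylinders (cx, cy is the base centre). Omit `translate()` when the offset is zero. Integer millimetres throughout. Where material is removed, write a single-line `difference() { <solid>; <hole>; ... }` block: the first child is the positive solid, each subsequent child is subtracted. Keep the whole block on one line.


difference() { translate([338, 546, 0]) cylinder(h = 1854, r = 115); translate([338, 546, 0]) cylinder(h = 1854, r = 108); }


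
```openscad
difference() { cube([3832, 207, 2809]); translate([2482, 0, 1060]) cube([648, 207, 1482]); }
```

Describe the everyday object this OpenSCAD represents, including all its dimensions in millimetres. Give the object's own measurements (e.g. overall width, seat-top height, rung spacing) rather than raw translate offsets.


A wall 3832 mm long (x), 207 mm thick (y), 2809 mm tall, with a rectangular window opening cut through it. The opening is 648 mm wide and 1482 mm tall; its sill is at z = 1060 mm and its near (−x) edge is 2482 mm from the wall's −x end. The opening passes through the full wall thickness.


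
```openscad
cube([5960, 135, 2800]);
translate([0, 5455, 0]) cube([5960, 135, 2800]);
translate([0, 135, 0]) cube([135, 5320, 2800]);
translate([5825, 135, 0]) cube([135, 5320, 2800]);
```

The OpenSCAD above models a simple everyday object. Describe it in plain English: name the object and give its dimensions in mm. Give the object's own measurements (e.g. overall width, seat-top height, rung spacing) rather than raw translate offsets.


The wall frame of a small rectangular building: four walls, each 2800 mm tall and 135 mm thick, enclosing a footprint 5960 mm (x) by 5590 mm (y) outside-to-outside, with no floor or roof. The front and back walls (the −y and +y sides) span the full width; the two side walls fit between them.


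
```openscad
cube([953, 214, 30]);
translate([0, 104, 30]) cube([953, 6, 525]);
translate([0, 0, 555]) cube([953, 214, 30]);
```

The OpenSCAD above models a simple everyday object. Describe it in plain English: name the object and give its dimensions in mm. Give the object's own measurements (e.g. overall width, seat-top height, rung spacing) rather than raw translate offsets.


An I-beam lying along x, 953 mm long. Overall section height 585 mm. Two flanges 214 mm wide (y) and 30 mm thick, one on the floor and one at the top; a web 6 mm thick runs between them, centred on the flange width.


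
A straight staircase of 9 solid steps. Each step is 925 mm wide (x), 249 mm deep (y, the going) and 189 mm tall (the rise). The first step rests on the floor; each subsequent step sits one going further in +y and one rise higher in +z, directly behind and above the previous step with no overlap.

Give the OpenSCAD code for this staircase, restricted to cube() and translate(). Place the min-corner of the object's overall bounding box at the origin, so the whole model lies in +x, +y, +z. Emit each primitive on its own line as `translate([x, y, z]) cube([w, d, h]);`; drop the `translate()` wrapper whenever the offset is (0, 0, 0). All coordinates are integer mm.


cube([925, 249, 189]);
translate([0, 249, 189]) cube([925, 249, 189]);
translate([0, 498, 378]) cube([925, 249, 189]);
translate([0, 747, 567]) cube([925, 249, 189]);
translate([0, 996, 756]) cube([925, 249, 189]);
translate([0, 1245, 945]) cube([925, 249, 189]);
translate([0, 1494, 1134]) cube([925, 249, 189]);
translate([0, 1743, 1323]) cube([925, 249, 189]);
translate([0, 1992, 1512]) cube([925, 249, 189]);


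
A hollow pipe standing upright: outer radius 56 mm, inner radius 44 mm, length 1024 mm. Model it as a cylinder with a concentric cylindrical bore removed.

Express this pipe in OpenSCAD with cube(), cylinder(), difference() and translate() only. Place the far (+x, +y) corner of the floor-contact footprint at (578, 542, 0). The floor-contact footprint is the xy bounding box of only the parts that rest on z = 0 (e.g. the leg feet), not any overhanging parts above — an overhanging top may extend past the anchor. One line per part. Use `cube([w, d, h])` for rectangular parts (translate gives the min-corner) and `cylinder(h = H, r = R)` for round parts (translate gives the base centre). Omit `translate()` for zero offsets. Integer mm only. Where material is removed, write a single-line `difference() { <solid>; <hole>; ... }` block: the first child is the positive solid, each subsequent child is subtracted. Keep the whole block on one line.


difference() { translate([522, 486, 0]) cylinder(h = 1024, r = 56); translate([522, 486, 0]) cylinder(h = 1024, r = 44); }


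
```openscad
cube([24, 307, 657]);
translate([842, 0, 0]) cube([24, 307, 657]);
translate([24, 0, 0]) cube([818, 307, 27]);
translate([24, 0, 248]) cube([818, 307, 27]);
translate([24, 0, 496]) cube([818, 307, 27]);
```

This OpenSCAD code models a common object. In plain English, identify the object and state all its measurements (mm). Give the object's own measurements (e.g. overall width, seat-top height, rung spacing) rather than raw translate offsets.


An open bookshelf. Two side panels, each 24 mm thick, 307 mm deep and 657 mm tall, stand 866 mm apart (outside-to-outside). Between them sit 3 shelves, each 27 mm thick and 307 mm deep, spanning the full gap between the sides. The bottom shelf rests on the floor (its underside at z = 0) and the clear gap between one shelf's top and the next shelf's underside is 221 mm.


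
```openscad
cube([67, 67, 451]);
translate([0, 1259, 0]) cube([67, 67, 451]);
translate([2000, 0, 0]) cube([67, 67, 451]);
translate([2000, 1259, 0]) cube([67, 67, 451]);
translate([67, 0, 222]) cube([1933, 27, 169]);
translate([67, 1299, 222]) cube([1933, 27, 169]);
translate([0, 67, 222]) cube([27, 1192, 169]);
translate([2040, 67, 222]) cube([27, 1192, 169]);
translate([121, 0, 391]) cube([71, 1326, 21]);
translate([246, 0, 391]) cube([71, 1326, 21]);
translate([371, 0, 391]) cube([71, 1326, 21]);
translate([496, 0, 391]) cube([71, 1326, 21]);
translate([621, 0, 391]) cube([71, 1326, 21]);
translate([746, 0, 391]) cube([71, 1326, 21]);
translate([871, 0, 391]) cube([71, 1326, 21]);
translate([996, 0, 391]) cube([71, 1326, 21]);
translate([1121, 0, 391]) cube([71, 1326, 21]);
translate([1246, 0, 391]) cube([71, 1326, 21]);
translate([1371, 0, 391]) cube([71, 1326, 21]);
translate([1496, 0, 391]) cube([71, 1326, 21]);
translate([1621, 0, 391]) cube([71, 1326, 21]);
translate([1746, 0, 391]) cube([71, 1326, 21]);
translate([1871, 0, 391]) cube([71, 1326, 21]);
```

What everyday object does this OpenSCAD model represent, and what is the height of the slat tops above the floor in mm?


A bed frame. The slat-top height is 412 mm.

Four posts, four rails, and a row of slats — a bed frame. Slats sit on the rails at z = 222 + 169 = 391; with slat thickness 21, the top is 412 mm.


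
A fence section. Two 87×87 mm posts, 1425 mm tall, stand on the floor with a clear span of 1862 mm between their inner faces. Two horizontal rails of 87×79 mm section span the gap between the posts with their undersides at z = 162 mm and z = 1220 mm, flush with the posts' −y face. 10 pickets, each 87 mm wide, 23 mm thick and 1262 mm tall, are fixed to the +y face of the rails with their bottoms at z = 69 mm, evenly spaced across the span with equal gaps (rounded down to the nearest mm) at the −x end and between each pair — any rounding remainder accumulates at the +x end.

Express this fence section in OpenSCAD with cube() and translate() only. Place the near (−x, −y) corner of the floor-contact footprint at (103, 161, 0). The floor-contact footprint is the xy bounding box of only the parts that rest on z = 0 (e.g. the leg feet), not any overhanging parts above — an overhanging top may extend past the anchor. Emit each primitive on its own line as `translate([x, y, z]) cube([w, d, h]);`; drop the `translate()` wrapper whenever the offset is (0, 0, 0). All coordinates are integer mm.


translate([103, 161, 0]) cube([87, 87, 1425]);
translate([2052, 161, 0]) cube([87, 87, 1425]);
translate([190, 161, 162]) cube([1862, 87, 79]);
translate([190, 161, 1220]) cube([1862, 87, 79]);
translate([280, 248, 69]) cube([87, 23, 1262]);
translate([457, 248, 69]) cube([87, 23, 1262]);
translate([634, 248, 69]) cube([87, 23, 1262]);
translate([811, 248, 69]) cube([87, 23, 1262]);
translate([988, 248, 69]) cube([87, 23, 1262]);
translate([1165, 248, 69]) cube([87, 23, 1262]);
translate([1342, 248, 69]) cube([87, 23, 1262]);
translate([1519, 248, 69]) cube([87, 23, 1262]);
translate([1696, 248, 69]) cube([87, 23, 1262]);
translate([1873, 248, 69]) cube([87, 23, 1262]);


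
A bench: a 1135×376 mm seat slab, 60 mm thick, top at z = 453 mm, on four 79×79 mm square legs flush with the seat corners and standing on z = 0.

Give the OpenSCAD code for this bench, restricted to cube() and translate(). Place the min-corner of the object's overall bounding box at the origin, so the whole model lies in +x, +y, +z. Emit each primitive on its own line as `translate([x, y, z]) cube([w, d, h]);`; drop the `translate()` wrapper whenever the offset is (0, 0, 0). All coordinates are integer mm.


translate([0, 0, 393]) cube([1135, 376, 60]);
cube([79, 79, 393]);
translate([0, 297, 0]) cube([79, 79, 393]);
translate([1056, 0, 0]) cube([79, 79, 393]);
translate([1056, 297, 0]) cube([79, 79, 393]);


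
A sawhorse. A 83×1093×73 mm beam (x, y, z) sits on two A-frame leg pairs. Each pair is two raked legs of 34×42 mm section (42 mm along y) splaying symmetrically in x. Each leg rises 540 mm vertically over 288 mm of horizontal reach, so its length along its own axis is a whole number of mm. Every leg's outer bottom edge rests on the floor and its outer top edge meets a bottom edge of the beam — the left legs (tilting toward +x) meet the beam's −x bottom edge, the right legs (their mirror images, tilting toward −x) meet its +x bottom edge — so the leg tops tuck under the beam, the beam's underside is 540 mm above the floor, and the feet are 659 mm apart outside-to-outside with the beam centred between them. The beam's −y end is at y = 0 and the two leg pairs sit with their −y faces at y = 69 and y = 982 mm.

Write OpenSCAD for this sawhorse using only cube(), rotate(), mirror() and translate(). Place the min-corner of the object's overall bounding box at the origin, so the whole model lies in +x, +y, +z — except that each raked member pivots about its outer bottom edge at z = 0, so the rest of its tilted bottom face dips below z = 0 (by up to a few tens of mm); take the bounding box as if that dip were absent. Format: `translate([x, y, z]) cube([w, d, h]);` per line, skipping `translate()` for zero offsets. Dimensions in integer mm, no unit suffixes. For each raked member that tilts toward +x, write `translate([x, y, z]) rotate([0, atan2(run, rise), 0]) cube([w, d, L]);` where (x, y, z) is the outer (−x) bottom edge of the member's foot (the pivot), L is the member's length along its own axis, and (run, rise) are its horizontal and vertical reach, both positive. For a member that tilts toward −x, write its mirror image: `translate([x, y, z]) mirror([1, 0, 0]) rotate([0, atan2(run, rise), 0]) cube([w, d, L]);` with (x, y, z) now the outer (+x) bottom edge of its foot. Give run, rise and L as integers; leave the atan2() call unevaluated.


// leg length = √(288² + 540²) = 612
// right-leg outer foot x = 2·288 + 83 = 659
// beam min-corner = (288, 0, 540)
translate([288, 0, 540]) cube([83, 1093, 73]);
translate([0, 69, 0]) rotate([0, atan2(288, 540), 0]) cube([34, 42, 612]);
translate([659, 69, 0]) mirror([1, 0, 0]) rotate([0, atan2(288, 540), 0]) cube([34, 42, 612]);
translate([0, 982, 0]) rotate([0, atan2(288, 540), 0]) cube([34, 42, 612]);
translate([659, 982, 0]) mirror([1, 0, 0]) rotate([0, atan2(288, 540), 0]) cube([34, 42, 612]);


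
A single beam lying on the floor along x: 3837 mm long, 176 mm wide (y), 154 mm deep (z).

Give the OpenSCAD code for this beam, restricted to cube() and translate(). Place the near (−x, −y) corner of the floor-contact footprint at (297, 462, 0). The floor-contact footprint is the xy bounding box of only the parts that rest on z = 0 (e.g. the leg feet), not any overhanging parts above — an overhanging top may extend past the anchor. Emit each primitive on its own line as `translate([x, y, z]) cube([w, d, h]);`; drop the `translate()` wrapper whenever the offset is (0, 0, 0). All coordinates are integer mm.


translate([297, 462, 0]) cube([3837, 176, 154]);


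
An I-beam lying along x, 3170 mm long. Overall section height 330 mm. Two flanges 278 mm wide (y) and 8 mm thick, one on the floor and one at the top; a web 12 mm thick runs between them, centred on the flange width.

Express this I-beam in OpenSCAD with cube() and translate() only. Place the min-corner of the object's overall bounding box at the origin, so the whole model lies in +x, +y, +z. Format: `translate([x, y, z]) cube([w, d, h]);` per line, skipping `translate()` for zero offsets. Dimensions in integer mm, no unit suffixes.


cube([3170, 278, 8]);
translate([0, 133, 8]) cube([3170, 12, 314]);
translate([0, 0, 322]) cube([3170, 278, 8]);


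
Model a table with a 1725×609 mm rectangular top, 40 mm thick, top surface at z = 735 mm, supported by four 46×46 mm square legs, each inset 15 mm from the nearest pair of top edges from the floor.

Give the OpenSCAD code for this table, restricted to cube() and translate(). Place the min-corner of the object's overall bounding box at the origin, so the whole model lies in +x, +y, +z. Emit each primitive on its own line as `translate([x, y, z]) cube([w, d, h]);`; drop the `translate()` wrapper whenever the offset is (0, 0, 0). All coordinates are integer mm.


translate([0, 0, 695]) cube([1725, 609, 40]);
translate([15, 15, 0]) cube([46, 46, 695]);
translate([1664, 15, 0]) cube([46, 46, 695]);
translate([15, 548, 0]) cube([46, 46, 695]);
translate([1664, 548, 0]) cube([46, 46, 695]);


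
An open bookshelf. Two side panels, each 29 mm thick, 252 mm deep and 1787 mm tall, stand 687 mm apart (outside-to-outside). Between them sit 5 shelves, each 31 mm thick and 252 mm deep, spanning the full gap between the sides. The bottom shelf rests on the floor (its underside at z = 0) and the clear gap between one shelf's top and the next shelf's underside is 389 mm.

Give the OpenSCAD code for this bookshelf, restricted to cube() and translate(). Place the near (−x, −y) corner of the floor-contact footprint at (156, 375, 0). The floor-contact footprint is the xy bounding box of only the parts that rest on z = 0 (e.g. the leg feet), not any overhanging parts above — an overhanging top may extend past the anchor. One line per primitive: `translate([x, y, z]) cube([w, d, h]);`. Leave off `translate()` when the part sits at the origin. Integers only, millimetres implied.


translate([156, 375, 0]) cube([29, 252, 1787]);
translate([814, 375, 0]) cube([29, 252, 1787]);
translate([185, 375, 0]) cube([629, 252, 31]);
translate([185, 375, 420]) cube([629, 252, 31]);
translate([185, 375, 840]) cube([629, 252, 31]);
translate([185, 375, 1260]) cube([629, 252, 31]);
translate([185, 375, 1680]) cube([629, 252, 31]);


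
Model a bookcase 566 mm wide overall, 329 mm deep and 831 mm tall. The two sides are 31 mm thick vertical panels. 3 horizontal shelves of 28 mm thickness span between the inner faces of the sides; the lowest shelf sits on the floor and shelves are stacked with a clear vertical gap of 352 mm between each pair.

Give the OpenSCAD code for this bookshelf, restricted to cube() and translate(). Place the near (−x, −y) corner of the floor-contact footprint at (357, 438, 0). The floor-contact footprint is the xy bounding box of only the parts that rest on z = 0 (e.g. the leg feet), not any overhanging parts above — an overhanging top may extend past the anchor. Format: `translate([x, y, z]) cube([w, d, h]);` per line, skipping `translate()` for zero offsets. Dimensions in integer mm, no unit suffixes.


translate([357, 438, 0]) cube([31, 329, 831]);
translate([892, 438, 0]) cube([31, 329, 831]);
translate([388, 438, 0]) cube([504, 329, 28]);
translate([388, 438, 380]) cube([504, 329, 28]);
translate([388, 438, 760]) cube([504, 329, 28]);
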